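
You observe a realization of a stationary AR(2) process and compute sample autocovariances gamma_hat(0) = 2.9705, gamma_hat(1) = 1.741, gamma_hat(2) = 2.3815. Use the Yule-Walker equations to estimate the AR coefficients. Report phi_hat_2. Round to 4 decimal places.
\hat\phi_{2} = 0.6980

The Yule-Walker equations for an AR(p) process read, in matrix form,
  Gamma_p phi = r_p,   with   (Gamma_p)_{ij} = gamma(|i - j|),
                       (r_p)_i = gamma(i),   i,j = 1..p.
Substitute the sample gammas (Toeplitz matrix and right-hand side of size 2):
  Gamma_p = [[2.9705, 1.741], [1.741, 2.9705]]
  r_p     = [1.741, 2.3815]
Written out:
  2.9705 phi_1 + 1.741 phi_2 = 1.741
  1.741 phi_1 + 2.9705 phi_2 = 2.3815
Solve by Cramer's rule:
  det = gamma(0)^2 - gamma(1)^2 = (2.9705)^2 - (1.741)^2 = 8.82387025 - 3.031081 = 5.79278925
  phi_hat_1 = [gamma(1) gamma(0) - gamma(1) gamma(2)] / det = [(1.741)(2.9705) - (1.741)(2.3815)] / 5.79278925 = 1.025449 / 5.79278925 = 0.177
  phi_hat_2 = [gamma(0) gamma(2) - gamma(1)^2] / det = [(2.9705)(2.3815) - (1.741)^2] / 5.79278925 = 4.04316475 / 5.79278925 = 0.698
So phi_hat = [0.1770, 0.6980].
Therefore phi_hat_2 = 0.6980.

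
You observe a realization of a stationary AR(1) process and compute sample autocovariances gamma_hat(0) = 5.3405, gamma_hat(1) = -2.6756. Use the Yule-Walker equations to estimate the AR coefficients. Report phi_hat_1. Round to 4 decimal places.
\hat\phi_{1} = -0.5010

The Yule-Walker equations for an AR(p) process read, in matrix form,
  Gamma_p phi = r_p,   with   (Gamma_p)_{ij} = gamma(|i - j|),
                       (r_p)_i = gamma(i),   i,j = 1..p.
Substitute the sample gammas (Toeplitz matrix and right-hand side of size 1):
  Gamma_p = [[5.3405]]
  r_p     = [-2.6756]
With p = 1 this is the single equation gamma(0) phi_1 = gamma(1):
  phi_hat_1 = gamma(1) / gamma(0) = -2.6756 / 5.3405 = -0.5010.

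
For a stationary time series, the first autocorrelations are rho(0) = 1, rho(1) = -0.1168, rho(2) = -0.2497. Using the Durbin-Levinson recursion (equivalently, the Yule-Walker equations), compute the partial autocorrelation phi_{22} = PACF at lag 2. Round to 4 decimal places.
\phi_{22} = -0.2670

The PACF at lag k is phi_{kk}, the last component of the solution
to the Yule-Walker system G_k phi = r_k where
  (G_k)_{ij} = rho(|i - j|), (r_k)_i = rho(i), i,j = 1..k.
Equivalently, Durbin-Levinson gives phi_{kk} iteratively:
  phi_{11} = rho(1)
  phi_{kk} = [rho(k) - sum_{j=1..k-1} phi_{k-1,j} rho(k-j)]
            / [1 - sum_{j=1..k-1} phi_{k-1,j} rho(j)],
  phi_{k,j} = phi_{k-1,j} - phi_{kk} phi_{k-1,k-j},  j = 1..k-1.
Step k = 1:
  phi_11 = rho(1) = -0.1168.
Step k = 2:
  phi_22 = [rho(2) - phi_11 rho(1)] / [1 - phi_11 rho(1)] = [-0.2497 - (-0.1168)(-0.1168)] / [1 - (-0.1168)(-0.1168)]
         = -0.26334224 / 0.98635776 = -0.267.
Therefore phi_{22} = -0.2670.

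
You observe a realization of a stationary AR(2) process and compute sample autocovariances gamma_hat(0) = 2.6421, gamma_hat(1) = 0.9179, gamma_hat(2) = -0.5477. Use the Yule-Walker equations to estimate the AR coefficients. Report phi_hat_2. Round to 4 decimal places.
\hat\phi_{2} = -0.3730

The Yule-Walker equations for an AR(p) process read, in matrix form,
  Gamma_p phi = r_p,   with   (Gamma_p)_{ij} = gamma(|i - j|),
                       (r_p)_i = gamma(i),   i,j = 1..p.
Substitute the sample gammas (Toeplitz matrix and right-hand side of size 2):
  Gamma_p = [[2.6421, 0.9179], [0.9179, 2.6421]]
  r_p     = [0.9179, -0.5477]
Written out:
  2.6421 phi_1 + 0.9179 phi_2 = 0.9179
  0.9179 phi_1 + 2.6421 phi_2 = -0.5477
Solve by Cramer's rule:
  det = gamma(0)^2 - gamma(1)^2 = (2.6421)^2 - (0.9179)^2 = 6.98069241 - 0.84254041 = 6.138152
  phi_hat_1 = [gamma(1) gamma(0) - gamma(1) gamma(2)] / det = [(0.9179)(2.6421) - (0.9179)(-0.5477)] / 6.138152 = 2.92791742 / 6.138152 = 0.477
  phi_hat_2 = [gamma(0) gamma(2) - gamma(1)^2] / det = [(2.6421)(-0.5477) - (0.9179)^2] / 6.138152 = -2.28961858 / 6.138152 = -0.373
So phi_hat = [0.4770, -0.3730].
Therefore phi_hat_2 = -0.3730.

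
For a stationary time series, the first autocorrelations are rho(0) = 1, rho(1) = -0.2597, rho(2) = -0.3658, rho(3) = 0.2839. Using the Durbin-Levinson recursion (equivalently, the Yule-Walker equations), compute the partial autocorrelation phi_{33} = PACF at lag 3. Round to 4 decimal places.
\phi_{33} = 0.0330

The PACF at lag k is phi_{kk}, the last component of the solution
to the Yule-Walker system G_k phi = r_k where
  (G_k)_{ij} = rho(|i - j|), (r_k)_i = rho(i), i,j = 1..k.
Equivalently, Durbin-Levinson gives phi_{kk} iteratively:
  phi_{11} = rho(1)
  phi_{kk} = [rho(k) - sum_{j=1..k-1} phi_{k-1,j} rho(k-j)]
            / [1 - sum_{j=1..k-1} phi_{k-1,j} rho(j)],
  phi_{k,j} = phi_{k-1,j} - phi_{kk} phi_{k-1,k-j},  j = 1..k-1.
Step k = 1:
  phi_11 = rho(1) = -0.2597.
Step k = 2:
  phi_22 = [rho(2) - phi_11 rho(1)] / [1 - phi_11 rho(1)] = [-0.3658 - (-0.2597)(-0.2597)] / [1 - (-0.2597)(-0.2597)]
         = -0.43324409 / 0.93255591 = -0.464577.
  Update: phi_21 = phi_11 - phi_22 phi_11 = -0.2597 - (-0.464577)(-0.2597) = -0.380351.
Step k = 3:
  phi_33 = [rho(3) - phi_21 rho(2) - phi_22 rho(1)] / [1 - phi_21 rho(1) - phi_22 rho(2)]
    numerator   = 0.2839 - (-0.380351)(-0.3658) - (-0.464577)(-0.2597) = 0.02411706
    denominator = 1 - (-0.380351)(-0.2597) - (-0.464577)(-0.3658) = 0.73128064
  phi_33 = 0.02411706 / 0.73128064 = 0.033.
Therefore phi_{33} = 0.0330.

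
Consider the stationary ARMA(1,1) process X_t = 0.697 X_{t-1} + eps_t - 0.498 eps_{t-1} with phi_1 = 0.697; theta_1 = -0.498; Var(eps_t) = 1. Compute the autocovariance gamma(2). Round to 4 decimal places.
\gamma(2) = 0.1761

Multiply the model equation by X_{t-k} and take expectations. With theta_0 = psi_0 = 1 and psi_j the MA(infinity) weights, this gives
  gamma(k) - sum_i phi_i gamma(k-i) = c_k,
  c_k = sigma^2 * sum_{j=k..q} theta_j psi_{j-k}   (c_k = 0 for k > q),
using gamma(-m) = gamma(m).
psi-weights needed (psi_j = theta_j + sum_i phi_i psi_{j-i}):
  psi_1 = theta_1 + phi_1 = -0.498 + (0.697) = 0.199
Right-hand sides:
  c_0 = sigma^2 (1 + theta_1 psi_1) = 1 * (1 + (-0.498)(0.199)) = 1 * 0.900898 = 0.900898
  c_1 = sigma^2 theta_1 = 1 * (-0.498) = -0.498
  c_2 = 0
Equations for k = 0 and k = 1 (AR order 1):
  gamma(0) = phi_1 gamma(1) + c_0
  gamma(1) = phi_1 gamma(0) + c_1
Substituting the second into the first: gamma(0) (1 - phi_1^2) = c_0 + phi_1 c_1, so
  gamma(0) = (c_0 + phi_1 c_1) / (1 - phi_1^2) = (0.900898 + (0.697)(-0.498)) / (1 - (0.697)^2) = 0.553792 / 0.514191 = 1.077016.
  gamma(1) = phi_1 gamma(0) + c_1 = (0.697)(1.077016) + (-0.498) = 0.25268.
For k = 2 (> q): gamma(2) = phi_1 gamma(1) = (0.697)(0.25268) = 0.176118.
Therefore gamma(2) = 0.1761 (to 4 decimal places).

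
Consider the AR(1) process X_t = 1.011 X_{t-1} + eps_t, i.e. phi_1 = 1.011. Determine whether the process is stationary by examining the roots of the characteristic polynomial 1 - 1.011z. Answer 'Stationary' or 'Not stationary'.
\text{Not stationary}

The AR(p) characteristic polynomial is P(z) = 1 - 1.011z.
Stationarity requires all roots to lie outside the unit circle, i.e. |z| > 1 for every root.
This is linear in z: 1 + (-1.011) z = 0  =>  z = -1/(-1.011) = 0.98912,  |z| = 0.98912.
Moduli of all roots: 0.9891.
All moduli strictly greater than 1? No.
Verdict: Not stationary.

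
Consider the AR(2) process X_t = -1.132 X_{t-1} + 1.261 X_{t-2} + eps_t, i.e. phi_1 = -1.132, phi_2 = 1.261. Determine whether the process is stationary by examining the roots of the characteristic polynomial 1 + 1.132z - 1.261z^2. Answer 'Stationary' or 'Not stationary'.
\text{Not stationary}

The AR(p) characteristic polynomial is P(z) = 1 + 1.132z - 1.261z^2.
Stationarity requires all roots to lie outside the unit circle, i.e. |z| > 1 for every root.
Set 1 + (1.132) z + (-1.261) z^2 = 0, i.e. a z^2 + b z + c = 0 with a = -1.261, b = 1.132, c = 1.
Discriminant D = b^2 - 4ac = (1.132)^2 - 4*(-1.261)*1 = 1.281424 - (-5.044) = 6.325424.
D >= 0, so the roots are real: z = (-b +/- sqrt(D)) / (2a) = (-1.132 +/- 2.51504) / (-2.522).
  z_1 = (-1.132 + 2.51504) / (-2.522) = -0.5484,   |z_1| = 0.5484.
  z_2 = (-1.132 - 2.51504) / (-2.522) = 1.4461,   |z_2| = 1.4461.
Moduli of all roots: 0.5484, 1.4461.
All moduli strictly greater than 1? No.
Verdict: Not stationary.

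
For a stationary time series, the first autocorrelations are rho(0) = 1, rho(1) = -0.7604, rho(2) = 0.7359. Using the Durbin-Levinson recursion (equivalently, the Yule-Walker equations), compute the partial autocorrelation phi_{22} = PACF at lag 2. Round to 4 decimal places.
\phi_{22} = 0.3739

The PACF at lag k is phi_{kk}, the last component of the solution
to the Yule-Walker system G_k phi = r_k where
  (G_k)_{ij} = rho(|i - j|), (r_k)_i = rho(i), i,j = 1..k.
Equivalently, Durbin-Levinson gives phi_{kk} iteratively:
  phi_{11} = rho(1)
  phi_{kk} = [rho(k) - sum_{j=1..k-1} phi_{k-1,j} rho(k-j)]
            / [1 - sum_{j=1..k-1} phi_{k-1,j} rho(j)],
  phi_{k,j} = phi_{k-1,j} - phi_{kk} phi_{k-1,k-j},  j = 1..k-1.
Step k = 1:
  phi_11 = rho(1) = -0.7604.
Step k = 2:
  phi_22 = [rho(2) - phi_11 rho(1)] / [1 - phi_11 rho(1)] = [0.7359 - (-0.7604)(-0.7604)] / [1 - (-0.7604)(-0.7604)]
         = 0.15769184 / 0.42179184 = 0.3739.
Therefore phi_{22} = 0.3739.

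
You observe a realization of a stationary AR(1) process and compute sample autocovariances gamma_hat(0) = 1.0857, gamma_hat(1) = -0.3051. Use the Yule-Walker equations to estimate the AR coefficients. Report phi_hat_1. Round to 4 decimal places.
\hat\phi_{1} = -0.2810

The Yule-Walker equations for an AR(p) process read, in matrix form,
  Gamma_p phi = r_p,   with   (Gamma_p)_{ij} = gamma(|i - j|),
                       (r_p)_i = gamma(i),   i,j = 1..p.
Substitute the sample gammas (Toeplitz matrix and right-hand side of size 1):
  Gamma_p = [[1.0857]]
  r_p     = [-0.3051]
With p = 1 this is the single equation gamma(0) phi_1 = gamma(1):
  phi_hat_1 = gamma(1) / gamma(0) = -0.3051 / 1.0857 = -0.2810.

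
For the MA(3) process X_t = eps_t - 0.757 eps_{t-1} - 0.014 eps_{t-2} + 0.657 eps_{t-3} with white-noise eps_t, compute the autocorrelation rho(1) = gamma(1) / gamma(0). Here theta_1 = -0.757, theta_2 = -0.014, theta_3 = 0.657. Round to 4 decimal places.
\rho(1) = -0.3769

For an MA(q) process with theta_0 = 1, the autocovariance is
  gamma(k) = sigma^2 * sum_{i=0..q-k} theta_i * theta_{i+k},
and rho(k) = gamma(k) / gamma(0). Sigma^2 cancels.
  numerator   = (1)*(-0.757) + (-0.757)*(-0.014) + (-0.014)*(0.657) = -0.7556.
  denominator = (1)^2 + (-0.757)^2 + (-0.014)^2 + (0.657)^2 = 2.004894.
  rho(1) = -0.7556 / 2.004894 = -0.3769.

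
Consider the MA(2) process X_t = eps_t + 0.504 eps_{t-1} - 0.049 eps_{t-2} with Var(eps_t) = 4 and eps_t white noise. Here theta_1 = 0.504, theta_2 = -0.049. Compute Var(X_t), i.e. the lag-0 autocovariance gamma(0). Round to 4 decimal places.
\gamma(0) = 5.0257

For an MA(q) process X_t = eps_t + sum_i theta_i eps_{t-i} with
Var(eps_t) = sigma^2, the variance is
  gamma(0) = sigma^2 * (1 + sum_i theta_i^2).
  sum_i theta_i^2 = (0.504)^2 + (-0.049)^2 = 0.254016 + 0.002401 = 0.256417.
  gamma(0) = 4 * (1 + 0.256417) = 4 * 1.256417 = 5.025668, which rounds to 5.0257.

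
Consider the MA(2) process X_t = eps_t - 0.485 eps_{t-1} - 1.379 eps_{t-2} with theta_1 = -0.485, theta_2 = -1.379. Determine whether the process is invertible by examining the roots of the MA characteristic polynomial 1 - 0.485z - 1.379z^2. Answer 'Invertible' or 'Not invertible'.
\text{Not invertible}

The MA(q) characteristic polynomial is P(z) = 1 - 0.485z - 1.379z^2.
Invertibility requires all roots to lie outside the unit circle, i.e. |z| > 1 for every root.
Set 1 + (-0.485) z + (-1.379) z^2 = 0, i.e. a z^2 + b z + c = 0 with a = -1.379, b = -0.485, c = 1.
Discriminant D = b^2 - 4ac = (-0.485)^2 - 4*(-1.379)*1 = 0.235225 - (-5.516) = 5.751225.
D >= 0, so the roots are real: z = (-b +/- sqrt(D)) / (2a) = (0.485 +/- 2.398171) / (-2.758).
  z_1 = (0.485 + 2.398171) / (-2.758) = -1.0454,   |z_1| = 1.0454.
  z_2 = (0.485 - 2.398171) / (-2.758) = 0.6937,   |z_2| = 0.6937.
Moduli of all roots: 1.0454, 0.6937.
All moduli strictly greater than 1? No.
Verdict: Not invertible.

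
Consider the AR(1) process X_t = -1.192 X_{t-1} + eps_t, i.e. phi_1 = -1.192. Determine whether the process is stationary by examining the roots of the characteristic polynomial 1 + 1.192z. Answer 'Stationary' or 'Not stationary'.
\text{Not stationary}

The AR(p) characteristic polynomial is P(z) = 1 + 1.192z.
Stationarity requires all roots to lie outside the unit circle, i.e. |z| > 1 for every root.
This is linear in z: 1 + (1.192) z = 0  =>  z = -1/(1.192) = -0.838926,  |z| = 0.838926.
Moduli of all roots: 0.8389.
All moduli strictly greater than 1? No.
Verdict: Not stationary.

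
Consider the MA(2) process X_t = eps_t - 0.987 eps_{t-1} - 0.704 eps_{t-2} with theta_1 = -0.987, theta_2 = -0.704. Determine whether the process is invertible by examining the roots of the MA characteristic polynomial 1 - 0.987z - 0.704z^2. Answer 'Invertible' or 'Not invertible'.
\text{Not invertible}

The MA(q) characteristic polynomial is P(z) = 1 - 0.987z - 0.704z^2.
Invertibility requires all roots to lie outside the unit circle, i.e. |z| > 1 for every root.
Set 1 + (-0.987) z + (-0.704) z^2 = 0, i.e. a z^2 + b z + c = 0 with a = -0.704, b = -0.987, c = 1.
Discriminant D = b^2 - 4ac = (-0.987)^2 - 4*(-0.704)*1 = 0.974169 - (-2.816) = 3.790169.
D >= 0, so the roots are real: z = (-b +/- sqrt(D)) / (2a) = (0.987 +/- 1.946836) / (-1.408).
  z_1 = (0.987 + 1.946836) / (-1.408) = -2.0837,   |z_1| = 2.0837.
  z_2 = (0.987 - 1.946836) / (-1.408) = 0.6817,   |z_2| = 0.6817.
Moduli of all roots: 2.0837, 0.6817.
All moduli strictly greater than 1? No.
Verdict: Not invertible.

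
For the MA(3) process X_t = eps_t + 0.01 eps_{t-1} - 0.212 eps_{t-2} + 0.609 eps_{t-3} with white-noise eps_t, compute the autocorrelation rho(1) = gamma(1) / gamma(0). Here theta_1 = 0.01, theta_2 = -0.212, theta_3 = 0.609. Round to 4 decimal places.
\rho(1) = -0.0856

For an MA(q) process with theta_0 = 1, the autocovariance is
  gamma(k) = sigma^2 * sum_{i=0..q-k} theta_i * theta_{i+k},
and rho(k) = gamma(k) / gamma(0). Sigma^2 cancels.
  numerator   = (1)*(0.01) + (0.01)*(-0.212) + (-0.212)*(0.609) = -0.121228.
  denominator = (1)^2 + (0.01)^2 + (-0.212)^2 + (0.609)^2 = 1.415925.
  rho(1) = -0.121228 / 1.415925 = -0.0856.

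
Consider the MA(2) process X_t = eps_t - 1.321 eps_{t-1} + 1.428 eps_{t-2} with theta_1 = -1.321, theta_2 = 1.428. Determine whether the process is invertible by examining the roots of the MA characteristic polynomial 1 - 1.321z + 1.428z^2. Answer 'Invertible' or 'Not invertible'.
\text{Not invertible}

The MA(q) characteristic polynomial is P(z) = 1 - 1.321z + 1.428z^2.
Invertibility requires all roots to lie outside the unit circle, i.e. |z| > 1 for every root.
Set 1 + (-1.321) z + (1.428) z^2 = 0, i.e. a z^2 + b z + c = 0 with a = 1.428, b = -1.321, c = 1.
Discriminant D = b^2 - 4ac = (-1.321)^2 - 4*(1.428)*1 = 1.745041 - (5.712) = -3.966959.
D < 0, so the roots are the complex-conjugate pair z = (-b +/- i sqrt(-D)) / (2a) = 0.4625 +/- 0.6974i.
For a conjugate pair |z|^2 = z * conj(z) = (product of roots) = c/a = 1/(1.428) = 0.70028, so |z| = sqrt(0.70028) = 0.8368 for both roots.
Moduli of all roots: 0.8368, 0.8368.
All moduli strictly greater than 1? No.
Verdict: Not invertible.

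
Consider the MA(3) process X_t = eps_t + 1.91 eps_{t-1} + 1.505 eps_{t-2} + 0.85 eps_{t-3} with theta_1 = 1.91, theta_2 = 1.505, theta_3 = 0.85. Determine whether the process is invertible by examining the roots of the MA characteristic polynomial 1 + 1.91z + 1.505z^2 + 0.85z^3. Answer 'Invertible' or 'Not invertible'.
\text{Not invertible}

The MA(q) characteristic polynomial is P(z) = 1 + 1.91z + 1.505z^2 + 0.85z^3.
Invertibility requires all roots to lie outside the unit circle, i.e. |z| > 1 for every root.
Degree 3: look for a simple real root z0 first, then factor out (1 - z/z0) and solve the remaining quadratic.
Testing z0 = -0.8: P(-0.8) = 1 + (1.91)(-0.8) + (1.505)(-0.8)^2 + (0.85)(-0.8)^3
  = 1 + (-1.528) + (0.9632) + (-0.4352) = 0.  So z_0 = -0.8 is a root, |z_0| = 0.8.
Divide out the factor (1 + 1.25 z) = (1 - z/z0) (since 1/z0 = -1.25):
  P(z) = (1 + 1.25 z)(1 + (0.66) z + (0.68) z^2)
  [check: z-coef 0.66 - (-1.25) = 1.91; z^2-coef 0.68 - (-1.25)(0.66) = 1.505; z^3-coef -(-1.25)(0.68) = 0.85.]
Remaining roots from the quadratic factor 1 + (0.66) z + (0.68) z^2:
  Set 1 + (0.66) z + (0.68) z^2 = 0, i.e. a z^2 + b z + c = 0 with a = 0.68, b = 0.66, c = 1.
  Discriminant D = b^2 - 4ac = (0.66)^2 - 4*(0.68)*1 = 0.4356 - (2.72) = -2.2844.
  D < 0, so the roots are the complex-conjugate pair z = (-b +/- i sqrt(-D)) / (2a) = -0.4853 +/- 1.1113i.
  For a conjugate pair |z|^2 = z * conj(z) = (product of roots) = c/a = 1/(0.68) = 1.470588, so |z| = sqrt(1.470588) = 1.2127 for both roots.
Moduli of all roots: 0.8000, 1.2127, 1.2127.
All moduli strictly greater than 1? No.
Verdict: Not invertible.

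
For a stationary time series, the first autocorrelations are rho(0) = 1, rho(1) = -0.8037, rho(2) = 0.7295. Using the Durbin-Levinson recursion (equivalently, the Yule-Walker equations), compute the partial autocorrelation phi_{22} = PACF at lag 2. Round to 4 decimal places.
\phi_{22} = 0.2360

The PACF at lag k is phi_{kk}, the last component of the solution
to the Yule-Walker system G_k phi = r_k where
  (G_k)_{ij} = rho(|i - j|), (r_k)_i = rho(i), i,j = 1..k.
Equivalently, Durbin-Levinson gives phi_{kk} iteratively:
  phi_{11} = rho(1)
  phi_{kk} = [rho(k) - sum_{j=1..k-1} phi_{k-1,j} rho(k-j)]
            / [1 - sum_{j=1..k-1} phi_{k-1,j} rho(j)],
  phi_{k,j} = phi_{k-1,j} - phi_{kk} phi_{k-1,k-j},  j = 1..k-1.
Step k = 1:
  phi_11 = rho(1) = -0.8037.
Step k = 2:
  phi_22 = [rho(2) - phi_11 rho(1)] / [1 - phi_11 rho(1)] = [0.7295 - (-0.8037)(-0.8037)] / [1 - (-0.8037)(-0.8037)]
         = 0.08356631 / 0.35406631 = 0.236.
Therefore phi_{22} = 0.2360.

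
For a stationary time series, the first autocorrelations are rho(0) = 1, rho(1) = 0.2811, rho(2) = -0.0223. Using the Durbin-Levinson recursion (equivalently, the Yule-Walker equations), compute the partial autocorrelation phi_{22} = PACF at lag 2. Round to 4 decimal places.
\phi_{22} = -0.1100

The PACF at lag k is phi_{kk}, the last component of the solution
to the Yule-Walker system G_k phi = r_k where
  (G_k)_{ij} = rho(|i - j|), (r_k)_i = rho(i), i,j = 1..k.
Equivalently, Durbin-Levinson gives phi_{kk} iteratively:
  phi_{11} = rho(1)
  phi_{kk} = [rho(k) - sum_{j=1..k-1} phi_{k-1,j} rho(k-j)]
            / [1 - sum_{j=1..k-1} phi_{k-1,j} rho(j)],
  phi_{k,j} = phi_{k-1,j} - phi_{kk} phi_{k-1,k-j},  j = 1..k-1.
Step k = 1:
  phi_11 = rho(1) = 0.2811.
Step k = 2:
  phi_22 = [rho(2) - phi_11 rho(1)] / [1 - phi_11 rho(1)] = [-0.0223 - (0.2811)(0.2811)] / [1 - (0.2811)(0.2811)]
         = -0.10131721 / 0.92098279 = -0.11.
Therefore phi_{22} = -0.1100.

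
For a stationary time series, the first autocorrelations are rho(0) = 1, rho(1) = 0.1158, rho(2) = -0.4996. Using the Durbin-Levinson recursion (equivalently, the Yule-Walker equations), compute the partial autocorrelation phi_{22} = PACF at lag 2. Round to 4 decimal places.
\phi_{22} = -0.5200

The PACF at lag k is phi_{kk}, the last component of the solution
to the Yule-Walker system G_k phi = r_k where
  (G_k)_{ij} = rho(|i - j|), (r_k)_i = rho(i), i,j = 1..k.
Equivalently, Durbin-Levinson gives phi_{kk} iteratively:
  phi_{11} = rho(1)
  phi_{kk} = [rho(k) - sum_{j=1..k-1} phi_{k-1,j} rho(k-j)]
            / [1 - sum_{j=1..k-1} phi_{k-1,j} rho(j)],
  phi_{k,j} = phi_{k-1,j} - phi_{kk} phi_{k-1,k-j},  j = 1..k-1.
Step k = 1:
  phi_11 = rho(1) = 0.1158.
Step k = 2:
  phi_22 = [rho(2) - phi_11 rho(1)] / [1 - phi_11 rho(1)] = [-0.4996 - (0.1158)(0.1158)] / [1 - (0.1158)(0.1158)]
         = -0.51300964 / 0.98659036 = -0.52.
Therefore phi_{22} = -0.5200.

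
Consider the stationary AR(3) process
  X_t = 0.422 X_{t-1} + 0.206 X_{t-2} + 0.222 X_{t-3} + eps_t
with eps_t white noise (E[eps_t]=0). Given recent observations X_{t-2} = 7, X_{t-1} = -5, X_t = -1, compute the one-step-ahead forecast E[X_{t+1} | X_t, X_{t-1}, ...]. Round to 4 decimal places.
E[X_{t+1} \mid \mathcal F_t] = 0.1020

For an AR(p) model X_t = c + sum_i phi_i X_{t-i} + eps_t, the
one-step-ahead conditional mean is
  E[X_{t+1} | X_t, ...] = c + sum_i phi_i X_{t+1-i}.
Substitute known values:
  E[X_{t+1} | ...] = (0.422) * (-1) + (0.206) * (-5) + (0.222) * (7)
                   = 0.1020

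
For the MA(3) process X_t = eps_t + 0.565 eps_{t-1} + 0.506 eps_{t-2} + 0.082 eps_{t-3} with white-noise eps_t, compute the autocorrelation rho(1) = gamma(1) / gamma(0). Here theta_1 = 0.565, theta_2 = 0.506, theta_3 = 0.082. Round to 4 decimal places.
\rho(1) = 0.5641

For an MA(q) process with theta_0 = 1, the autocovariance is
  gamma(k) = sigma^2 * sum_{i=0..q-k} theta_i * theta_{i+k},
and rho(k) = gamma(k) / gamma(0). Sigma^2 cancels.
  numerator   = (1)*(0.565) + (0.565)*(0.506) + (0.506)*(0.082) = 0.892382.
  denominator = (1)^2 + (0.565)^2 + (0.506)^2 + (0.082)^2 = 1.581985.
  rho(1) = 0.892382 / 1.581985 = 0.5641.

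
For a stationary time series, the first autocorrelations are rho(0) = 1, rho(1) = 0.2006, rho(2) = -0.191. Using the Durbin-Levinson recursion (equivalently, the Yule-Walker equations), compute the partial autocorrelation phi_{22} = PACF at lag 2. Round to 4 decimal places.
\phi_{22} = -0.2409

The PACF at lag k is phi_{kk}, the last component of the solution
to the Yule-Walker system G_k phi = r_k where
  (G_k)_{ij} = rho(|i - j|), (r_k)_i = rho(i), i,j = 1..k.
Equivalently, Durbin-Levinson gives phi_{kk} iteratively:
  phi_{11} = rho(1)
  phi_{kk} = [rho(k) - sum_{j=1..k-1} phi_{k-1,j} rho(k-j)]
            / [1 - sum_{j=1..k-1} phi_{k-1,j} rho(j)],
  phi_{k,j} = phi_{k-1,j} - phi_{kk} phi_{k-1,k-j},  j = 1..k-1.
Step k = 1:
  phi_11 = rho(1) = 0.2006.
Step k = 2:
  phi_22 = [rho(2) - phi_11 rho(1)] / [1 - phi_11 rho(1)] = [-0.191 - (0.2006)(0.2006)] / [1 - (0.2006)(0.2006)]
         = -0.23124036 / 0.95975964 = -0.2409.
Therefore phi_{22} = -0.2409.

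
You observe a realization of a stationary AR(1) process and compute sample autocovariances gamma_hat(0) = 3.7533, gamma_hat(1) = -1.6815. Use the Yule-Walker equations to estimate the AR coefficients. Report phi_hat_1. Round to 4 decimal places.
\hat\phi_{1} = -0.4480

The Yule-Walker equations for an AR(p) process read, in matrix form,
  Gamma_p phi = r_p,   with   (Gamma_p)_{ij} = gamma(|i - j|),
                       (r_p)_i = gamma(i),   i,j = 1..p.
Substitute the sample gammas (Toeplitz matrix and right-hand side of size 1):
  Gamma_p = [[3.7533]]
  r_p     = [-1.6815]
With p = 1 this is the single equation gamma(0) phi_1 = gamma(1):
  phi_hat_1 = gamma(1) / gamma(0) = -1.6815 / 3.7533 = -0.4480.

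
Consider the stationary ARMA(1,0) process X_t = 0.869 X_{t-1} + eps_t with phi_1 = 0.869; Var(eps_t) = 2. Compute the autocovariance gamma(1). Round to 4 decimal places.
\gamma(1) = 7.0985

Multiply the model equation by X_{t-k} and take expectations. With theta_0 = psi_0 = 1 and psi_j the MA(infinity) weights, this gives
  gamma(k) - sum_i phi_i gamma(k-i) = c_k,
  c_k = sigma^2 * sum_{j=k..q} theta_j psi_{j-k}   (c_k = 0 for k > q),
using gamma(-m) = gamma(m).
Pure AR (q = 0): c_0 = sigma^2 = 2, c_k = 0 for k >= 1.
Equations for k = 0 and k = 1 (AR order 1):
  gamma(0) = phi_1 gamma(1) + c_0
  gamma(1) = phi_1 gamma(0) + c_1
Substituting the second into the first: gamma(0) (1 - phi_1^2) = c_0 + phi_1 c_1, so
  gamma(0) = c_0 / (1 - phi_1^2) = 2 / (1 - (0.869)^2) = 2 / 0.244839 = 8.168633.
  gamma(1) = phi_1 gamma(0) = (0.869)(8.168633) = 7.098542.
Therefore gamma(1) = 7.0985 (to 4 decimal places).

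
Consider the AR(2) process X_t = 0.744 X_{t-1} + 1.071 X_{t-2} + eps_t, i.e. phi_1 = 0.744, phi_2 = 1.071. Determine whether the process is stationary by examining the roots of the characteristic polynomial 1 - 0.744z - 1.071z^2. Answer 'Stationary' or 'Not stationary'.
\text{Not stationary}

The AR(p) characteristic polynomial is P(z) = 1 - 0.744z - 1.071z^2.
Stationarity requires all roots to lie outside the unit circle, i.e. |z| > 1 for every root.
Set 1 + (-0.744) z + (-1.071) z^2 = 0, i.e. a z^2 + b z + c = 0 with a = -1.071, b = -0.744, c = 1.
Discriminant D = b^2 - 4ac = (-0.744)^2 - 4*(-1.071)*1 = 0.553536 - (-4.284) = 4.837536.
D >= 0, so the roots are real: z = (-b +/- sqrt(D)) / (2a) = (0.744 +/- 2.19944) / (-2.142).
  z_1 = (0.744 + 2.19944) / (-2.142) = -1.3742,   |z_1| = 1.3742.
  z_2 = (0.744 - 2.19944) / (-2.142) = 0.6795,   |z_2| = 0.6795.
Moduli of all roots: 1.3742, 0.6795.
All moduli strictly greater than 1? No.
Verdict: Not stationary.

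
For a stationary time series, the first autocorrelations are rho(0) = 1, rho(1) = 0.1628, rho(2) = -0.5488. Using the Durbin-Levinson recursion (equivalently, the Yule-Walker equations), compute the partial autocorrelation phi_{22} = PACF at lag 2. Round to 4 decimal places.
\phi_{22} = -0.5910

The PACF at lag k is phi_{kk}, the last component of the solution
to the Yule-Walker system G_k phi = r_k where
  (G_k)_{ij} = rho(|i - j|), (r_k)_i = rho(i), i,j = 1..k.
Equivalently, Durbin-Levinson gives phi_{kk} iteratively:
  phi_{11} = rho(1)
  phi_{kk} = [rho(k) - sum_{j=1..k-1} phi_{k-1,j} rho(k-j)]
            / [1 - sum_{j=1..k-1} phi_{k-1,j} rho(j)],
  phi_{k,j} = phi_{k-1,j} - phi_{kk} phi_{k-1,k-j},  j = 1..k-1.
Step k = 1:
  phi_11 = rho(1) = 0.1628.
Step k = 2:
  phi_22 = [rho(2) - phi_11 rho(1)] / [1 - phi_11 rho(1)] = [-0.5488 - (0.1628)(0.1628)] / [1 - (0.1628)(0.1628)]
         = -0.57530384 / 0.97349616 = -0.591.
Therefore phi_{22} = -0.5910.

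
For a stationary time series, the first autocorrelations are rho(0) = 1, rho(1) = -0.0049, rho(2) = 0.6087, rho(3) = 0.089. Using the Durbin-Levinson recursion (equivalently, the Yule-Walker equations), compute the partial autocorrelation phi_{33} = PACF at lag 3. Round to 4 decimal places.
\phi_{33} = 0.1480

The PACF at lag k is phi_{kk}, the last component of the solution
to the Yule-Walker system G_k phi = r_k where
  (G_k)_{ij} = rho(|i - j|), (r_k)_i = rho(i), i,j = 1..k.
Equivalently, Durbin-Levinson gives phi_{kk} iteratively:
  phi_{11} = rho(1)
  phi_{kk} = [rho(k) - sum_{j=1..k-1} phi_{k-1,j} rho(k-j)]
            / [1 - sum_{j=1..k-1} phi_{k-1,j} rho(j)],
  phi_{k,j} = phi_{k-1,j} - phi_{kk} phi_{k-1,k-j},  j = 1..k-1.
Step k = 1:
  phi_11 = rho(1) = -0.0049.
Step k = 2:
  phi_22 = [rho(2) - phi_11 rho(1)] / [1 - phi_11 rho(1)] = [0.6087 - (-0.0049)(-0.0049)] / [1 - (-0.0049)(-0.0049)]
         = 0.60867599 / 0.99997599 = 0.608691.
  Update: phi_21 = phi_11 - phi_22 phi_11 = -0.0049 - (0.608691)(-0.0049) = -0.001917.
Step k = 3:
  phi_33 = [rho(3) - phi_21 rho(2) - phi_22 rho(1)] / [1 - phi_21 rho(1) - phi_22 rho(2)]
    numerator   = 0.089 - (-0.001917)(0.6087) - (0.608691)(-0.0049) = 0.09314972
    denominator = 1 - (-0.001917)(-0.0049) - (0.608691)(0.6087) = 0.62948063
  phi_33 = 0.09314972 / 0.62948063 = 0.148.
Therefore phi_{33} = 0.1480.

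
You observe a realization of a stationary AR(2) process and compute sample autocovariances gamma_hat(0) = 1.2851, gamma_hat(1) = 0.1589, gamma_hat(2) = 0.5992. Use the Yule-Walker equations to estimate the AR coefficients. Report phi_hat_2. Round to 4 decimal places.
\hat\phi_{2} = 0.4580

The Yule-Walker equations for an AR(p) process read, in matrix form,
  Gamma_p phi = r_p,   with   (Gamma_p)_{ij} = gamma(|i - j|),
                       (r_p)_i = gamma(i),   i,j = 1..p.
Substitute the sample gammas (Toeplitz matrix and right-hand side of size 2):
  Gamma_p = [[1.2851, 0.1589], [0.1589, 1.2851]]
  r_p     = [0.1589, 0.5992]
Written out:
  1.2851 phi_1 + 0.1589 phi_2 = 0.1589
  0.1589 phi_1 + 1.2851 phi_2 = 0.5992
Solve by Cramer's rule:
  det = gamma(0)^2 - gamma(1)^2 = (1.2851)^2 - (0.1589)^2 = 1.65148201 - 0.02524921 = 1.6262328
  phi_hat_1 = [gamma(1) gamma(0) - gamma(1) gamma(2)] / det = [(0.1589)(1.2851) - (0.1589)(0.5992)] / 1.6262328 = 0.10898951 / 1.6262328 = 0.067
  phi_hat_2 = [gamma(0) gamma(2) - gamma(1)^2] / det = [(1.2851)(0.5992) - (0.1589)^2] / 1.6262328 = 0.74478271 / 1.6262328 = 0.458
So phi_hat = [0.0670, 0.4580].
Therefore phi_hat_2 = 0.4580.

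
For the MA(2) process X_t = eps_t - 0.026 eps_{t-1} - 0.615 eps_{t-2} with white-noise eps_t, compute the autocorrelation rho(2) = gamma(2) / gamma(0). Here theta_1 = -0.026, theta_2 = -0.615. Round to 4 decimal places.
\rho(2) = -0.4460

For an MA(q) process with theta_0 = 1, the autocovariance is
  gamma(k) = sigma^2 * sum_{i=0..q-k} theta_i * theta_{i+k},
and rho(k) = gamma(k) / gamma(0). Sigma^2 cancels.
  numerator   = (1)*(-0.615) = -0.615.
  denominator = (1)^2 + (-0.026)^2 + (-0.615)^2 = 1.378901.
  rho(2) = -0.615 / 1.378901 = -0.4460.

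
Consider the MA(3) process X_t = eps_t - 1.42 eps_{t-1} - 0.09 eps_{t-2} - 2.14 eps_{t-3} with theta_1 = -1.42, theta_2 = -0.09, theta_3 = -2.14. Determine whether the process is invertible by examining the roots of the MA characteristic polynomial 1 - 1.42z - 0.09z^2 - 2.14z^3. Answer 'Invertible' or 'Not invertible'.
\text{Not invertible}

The MA(q) characteristic polynomial is P(z) = 1 - 1.42z - 0.09z^2 - 2.14z^3.
Invertibility requires all roots to lie outside the unit circle, i.e. |z| > 1 for every root.
Degree 3: look for a simple real root z0 first, then factor out (1 - z/z0) and solve the remaining quadratic.
Testing z0 = 0.5: P(0.5) = 1 + (-1.42)(0.5) + (-0.09)(0.5)^2 + (-2.14)(0.5)^3
  = 1 + (-0.71) + (-0.0225) + (-0.2675) = 0.  So z_0 = 0.5 is a root, |z_0| = 0.5.
Divide out the factor (1 - 2 z) = (1 - z/z0) (since 1/z0 = 2):
  P(z) = (1 - 2 z)(1 + (0.58) z + (1.07) z^2)
  [check: z-coef 0.58 - (2) = -1.42; z^2-coef 1.07 - (2)(0.58) = -0.09; z^3-coef -(2)(1.07) = -2.14.]
Remaining roots from the quadratic factor 1 + (0.58) z + (1.07) z^2:
  Set 1 + (0.58) z + (1.07) z^2 = 0, i.e. a z^2 + b z + c = 0 with a = 1.07, b = 0.58, c = 1.
  Discriminant D = b^2 - 4ac = (0.58)^2 - 4*(1.07)*1 = 0.3364 - (4.28) = -3.9436.
  D < 0, so the roots are the complex-conjugate pair z = (-b +/- i sqrt(-D)) / (2a) = -0.271 +/- 0.928i.
  For a conjugate pair |z|^2 = z * conj(z) = (product of roots) = c/a = 1/(1.07) = 0.934579, so |z| = sqrt(0.934579) = 0.9667 for both roots.
Moduli of all roots: 0.5000, 0.9667, 0.9667.
All moduli strictly greater than 1? No.
Verdict: Not invertible.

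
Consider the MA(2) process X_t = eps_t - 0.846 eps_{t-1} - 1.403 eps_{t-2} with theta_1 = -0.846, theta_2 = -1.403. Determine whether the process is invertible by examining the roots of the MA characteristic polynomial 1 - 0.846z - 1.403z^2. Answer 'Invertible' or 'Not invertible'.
\text{Not invertible}

The MA(q) characteristic polynomial is P(z) = 1 - 0.846z - 1.403z^2.
Invertibility requires all roots to lie outside the unit circle, i.e. |z| > 1 for every root.
Set 1 + (-0.846) z + (-1.403) z^2 = 0, i.e. a z^2 + b z + c = 0 with a = -1.403, b = -0.846, c = 1.
Discriminant D = b^2 - 4ac = (-0.846)^2 - 4*(-1.403)*1 = 0.715716 - (-5.612) = 6.327716.
D >= 0, so the roots are real: z = (-b +/- sqrt(D)) / (2a) = (0.846 +/- 2.515495) / (-2.806).
  z_1 = (0.846 + 2.515495) / (-2.806) = -1.198,   |z_1| = 1.198.
  z_2 = (0.846 - 2.515495) / (-2.806) = 0.595,   |z_2| = 0.595.
Moduli of all roots: 1.1980, 0.5950.
All moduli strictly greater than 1? No.
Verdict: Not invertible.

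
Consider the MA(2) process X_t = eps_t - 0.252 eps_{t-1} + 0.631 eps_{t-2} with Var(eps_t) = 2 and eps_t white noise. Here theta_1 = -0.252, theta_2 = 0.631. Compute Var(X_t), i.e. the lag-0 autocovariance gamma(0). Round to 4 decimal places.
\gamma(0) = 2.9233

For an MA(q) process X_t = eps_t + sum_i theta_i eps_{t-i} with
Var(eps_t) = sigma^2, the variance is
  gamma(0) = sigma^2 * (1 + sum_i theta_i^2).
  sum_i theta_i^2 = (-0.252)^2 + (0.631)^2 = 0.063504 + 0.398161 = 0.461665.
  gamma(0) = 2 * (1 + 0.461665) = 2 * 1.461665 = 2.92333, which rounds to 2.9233.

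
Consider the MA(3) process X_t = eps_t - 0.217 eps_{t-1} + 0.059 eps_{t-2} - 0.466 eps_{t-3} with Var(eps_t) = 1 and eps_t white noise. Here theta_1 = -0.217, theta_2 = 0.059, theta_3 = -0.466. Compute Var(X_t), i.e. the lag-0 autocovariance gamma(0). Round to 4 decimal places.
\gamma(0) = 1.2677

For an MA(q) process X_t = eps_t + sum_i theta_i eps_{t-i} with
Var(eps_t) = sigma^2, the variance is
  gamma(0) = sigma^2 * (1 + sum_i theta_i^2).
  sum_i theta_i^2 = (-0.217)^2 + (0.059)^2 + (-0.466)^2 = 0.047089 + 0.003481 + 0.217156 = 0.267726.
  gamma(0) = 1 * (1 + 0.267726) = 1 * 1.267726 = 1.267726, which rounds to 1.2677.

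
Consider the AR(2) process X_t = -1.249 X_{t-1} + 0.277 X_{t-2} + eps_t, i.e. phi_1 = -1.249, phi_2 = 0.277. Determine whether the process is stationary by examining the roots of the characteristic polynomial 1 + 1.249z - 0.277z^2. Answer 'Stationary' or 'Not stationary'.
\text{Not stationary}

The AR(p) characteristic polynomial is P(z) = 1 + 1.249z - 0.277z^2.
Stationarity requires all roots to lie outside the unit circle, i.e. |z| > 1 for every root.
Set 1 + (1.249) z + (-0.277) z^2 = 0, i.e. a z^2 + b z + c = 0 with a = -0.277, b = 1.249, c = 1.
Discriminant D = b^2 - 4ac = (1.249)^2 - 4*(-0.277)*1 = 1.560001 - (-1.108) = 2.668001.
D >= 0, so the roots are real: z = (-b +/- sqrt(D)) / (2a) = (-1.249 +/- 1.633402) / (-0.554).
  z_1 = (-1.249 + 1.633402) / (-0.554) = -0.6939,   |z_1| = 0.6939.
  z_2 = (-1.249 - 1.633402) / (-0.554) = 5.2029,   |z_2| = 5.2029.
Moduli of all roots: 0.6939, 5.2029.
All moduli strictly greater than 1? No.
Verdict: Not stationary.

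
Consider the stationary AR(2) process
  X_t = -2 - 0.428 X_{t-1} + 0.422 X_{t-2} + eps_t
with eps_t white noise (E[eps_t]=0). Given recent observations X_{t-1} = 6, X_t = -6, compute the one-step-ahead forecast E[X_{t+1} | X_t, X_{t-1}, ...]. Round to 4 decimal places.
E[X_{t+1} \mid \mathcal F_t] = 3.1000

For an AR(p) model X_t = c + sum_i phi_i X_{t-i} + eps_t, the
one-step-ahead conditional mean is
  E[X_{t+1} | X_t, ...] = c + sum_i phi_i X_{t+1-i}.
Substitute known values:
  E[X_{t+1} | ...] = -2 + (-0.428) * (-6) + (0.422) * (6)
                   = 3.1000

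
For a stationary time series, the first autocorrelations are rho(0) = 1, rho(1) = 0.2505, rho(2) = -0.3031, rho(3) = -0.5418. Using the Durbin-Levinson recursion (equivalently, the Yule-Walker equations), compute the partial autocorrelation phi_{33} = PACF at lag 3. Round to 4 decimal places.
\phi_{33} = -0.4260

The PACF at lag k is phi_{kk}, the last component of the solution
to the Yule-Walker system G_k phi = r_k where
  (G_k)_{ij} = rho(|i - j|), (r_k)_i = rho(i), i,j = 1..k.
Equivalently, Durbin-Levinson gives phi_{kk} iteratively:
  phi_{11} = rho(1)
  phi_{kk} = [rho(k) - sum_{j=1..k-1} phi_{k-1,j} rho(k-j)]
            / [1 - sum_{j=1..k-1} phi_{k-1,j} rho(j)],
  phi_{k,j} = phi_{k-1,j} - phi_{kk} phi_{k-1,k-j},  j = 1..k-1.
Step k = 1:
  phi_11 = rho(1) = 0.2505.
Step k = 2:
  phi_22 = [rho(2) - phi_11 rho(1)] / [1 - phi_11 rho(1)] = [-0.3031 - (0.2505)(0.2505)] / [1 - (0.2505)(0.2505)]
         = -0.36585025 / 0.93724975 = -0.390344.
  Update: phi_21 = phi_11 - phi_22 phi_11 = 0.2505 - (-0.390344)(0.2505) = 0.348281.
Step k = 3:
  phi_33 = [rho(3) - phi_21 rho(2) - phi_22 rho(1)] / [1 - phi_21 rho(1) - phi_22 rho(2)]
    numerator   = -0.5418 - (0.348281)(-0.3031) - (-0.390344)(0.2505) = -0.33845465
    denominator = 1 - (0.348281)(0.2505) - (-0.390344)(-0.3031) = 0.79444213
  phi_33 = -0.33845465 / 0.79444213 = -0.426.
Therefore phi_{33} = -0.4260.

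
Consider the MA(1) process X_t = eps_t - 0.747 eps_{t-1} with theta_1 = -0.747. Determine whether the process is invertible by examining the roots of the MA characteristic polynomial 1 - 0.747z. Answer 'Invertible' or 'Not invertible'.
\text{Invertible}

The MA(q) characteristic polynomial is P(z) = 1 - 0.747z.
Invertibility requires all roots to lie outside the unit circle, i.e. |z| > 1 for every root.
This is linear in z: 1 + (-0.747) z = 0  =>  z = -1/(-0.747) = 1.338688,  |z| = 1.338688.
Moduli of all roots: 1.3387.
All moduli strictly greater than 1? Yes.
Verdict: Invertible.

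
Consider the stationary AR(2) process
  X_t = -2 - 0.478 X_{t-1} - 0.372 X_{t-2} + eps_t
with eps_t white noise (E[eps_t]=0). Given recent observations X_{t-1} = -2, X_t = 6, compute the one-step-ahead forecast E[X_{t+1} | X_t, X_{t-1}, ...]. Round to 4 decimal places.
E[X_{t+1} \mid \mathcal F_t] = -4.1240

For an AR(p) model X_t = c + sum_i phi_i X_{t-i} + eps_t, the
one-step-ahead conditional mean is
  E[X_{t+1} | X_t, ...] = c + sum_i phi_i X_{t+1-i}.
Substitute known values:
  E[X_{t+1} | ...] = -2 + (-0.478) * (6) + (-0.372) * (-2)
                   = -4.1240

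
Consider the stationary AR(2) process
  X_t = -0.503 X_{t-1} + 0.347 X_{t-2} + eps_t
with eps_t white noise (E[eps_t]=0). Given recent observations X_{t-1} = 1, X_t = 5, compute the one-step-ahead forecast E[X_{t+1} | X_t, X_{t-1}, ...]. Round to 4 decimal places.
E[X_{t+1} \mid \mathcal F_t] = -2.1680

For an AR(p) model X_t = c + sum_i phi_i X_{t-i} + eps_t, the
one-step-ahead conditional mean is
  E[X_{t+1} | X_t, ...] = c + sum_i phi_i X_{t+1-i}.
Substitute known values:
  E[X_{t+1} | ...] = (-0.503) * (5) + (0.347) * (1)
                   = -2.1680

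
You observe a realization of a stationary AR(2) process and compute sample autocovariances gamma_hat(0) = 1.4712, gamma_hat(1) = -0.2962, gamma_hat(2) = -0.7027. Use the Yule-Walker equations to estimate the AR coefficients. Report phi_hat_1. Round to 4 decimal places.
\hat\phi_{1} = -0.3101

The Yule-Walker equations for an AR(p) process read, in matrix form,
  Gamma_p phi = r_p,   with   (Gamma_p)_{ij} = gamma(|i - j|),
                       (r_p)_i = gamma(i),   i,j = 1..p.
Substitute the sample gammas (Toeplitz matrix and right-hand side of size 2):
  Gamma_p = [[1.4712, -0.2962], [-0.2962, 1.4712]]
  r_p     = [-0.2962, -0.7027]
Written out:
  1.4712 phi_1 - 0.2962 phi_2 = -0.2962
  -0.2962 phi_1 + 1.4712 phi_2 = -0.7027
Solve by Cramer's rule:
  det = gamma(0)^2 - gamma(1)^2 = (1.4712)^2 - (-0.2962)^2 = 2.16442944 - 0.08773444 = 2.076695
  phi_hat_1 = [gamma(1) gamma(0) - gamma(1) gamma(2)] / det = [(-0.2962)(1.4712) - (-0.2962)(-0.7027)] / 2.076695 = -0.64390918 / 2.076695 = -0.3101
  phi_hat_2 = [gamma(0) gamma(2) - gamma(1)^2] / det = [(1.4712)(-0.7027) - (-0.2962)^2] / 2.076695 = -1.12154668 / 2.076695 = -0.5401
So phi_hat = [-0.3101, -0.5401].
Therefore phi_hat_1 = -0.3101.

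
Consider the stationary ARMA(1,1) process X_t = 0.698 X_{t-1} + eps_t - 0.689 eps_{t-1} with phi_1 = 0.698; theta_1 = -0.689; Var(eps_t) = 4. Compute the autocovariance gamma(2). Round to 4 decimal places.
\gamma(2) = 0.0254

Multiply the model equation by X_{t-k} and take expectations. With theta_0 = psi_0 = 1 and psi_j the MA(infinity) weights, this gives
  gamma(k) - sum_i phi_i gamma(k-i) = c_k,
  c_k = sigma^2 * sum_{j=k..q} theta_j psi_{j-k}   (c_k = 0 for k > q),
using gamma(-m) = gamma(m).
psi-weights needed (psi_j = theta_j + sum_i phi_i psi_{j-i}):
  psi_1 = theta_1 + phi_1 = -0.689 + (0.698) = 0.009
Right-hand sides:
  c_0 = sigma^2 (1 + theta_1 psi_1) = 4 * (1 + (-0.689)(0.009)) = 4 * 0.993799 = 3.975196
  c_1 = sigma^2 theta_1 = 4 * (-0.689) = -2.756
  c_2 = 0
Equations for k = 0 and k = 1 (AR order 1):
  gamma(0) = phi_1 gamma(1) + c_0
  gamma(1) = phi_1 gamma(0) + c_1
Substituting the second into the first: gamma(0) (1 - phi_1^2) = c_0 + phi_1 c_1, so
  gamma(0) = (c_0 + phi_1 c_1) / (1 - phi_1^2) = (3.975196 + (0.698)(-2.756)) / (1 - (0.698)^2) = 2.051508 / 0.512796 = 4.000632.
  gamma(1) = phi_1 gamma(0) + c_1 = (0.698)(4.000632) + (-2.756) = 0.036441.
For k = 2 (> q): gamma(2) = phi_1 gamma(1) = (0.698)(0.036441) = 0.025436.
Therefore gamma(2) = 0.0254 (to 4 decimal places).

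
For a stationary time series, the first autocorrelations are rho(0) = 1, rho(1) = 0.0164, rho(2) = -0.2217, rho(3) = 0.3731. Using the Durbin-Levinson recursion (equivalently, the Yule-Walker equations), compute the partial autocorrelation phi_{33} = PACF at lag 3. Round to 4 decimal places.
\phi_{33} = 0.4011

The PACF at lag k is phi_{kk}, the last component of the solution
to the Yule-Walker system G_k phi = r_k where
  (G_k)_{ij} = rho(|i - j|), (r_k)_i = rho(i), i,j = 1..k.
Equivalently, Durbin-Levinson gives phi_{kk} iteratively:
  phi_{11} = rho(1)
  phi_{kk} = [rho(k) - sum_{j=1..k-1} phi_{k-1,j} rho(k-j)]
            / [1 - sum_{j=1..k-1} phi_{k-1,j} rho(j)],
  phi_{k,j} = phi_{k-1,j} - phi_{kk} phi_{k-1,k-j},  j = 1..k-1.
Step k = 1:
  phi_11 = rho(1) = 0.0164.
Step k = 2:
  phi_22 = [rho(2) - phi_11 rho(1)] / [1 - phi_11 rho(1)] = [-0.2217 - (0.0164)(0.0164)] / [1 - (0.0164)(0.0164)]
         = -0.22196896 / 0.99973104 = -0.222029.
  Update: phi_21 = phi_11 - phi_22 phi_11 = 0.0164 - (-0.222029)(0.0164) = 0.020041.
Step k = 3:
  phi_33 = [rho(3) - phi_21 rho(2) - phi_22 rho(1)] / [1 - phi_21 rho(1) - phi_22 rho(2)]
    numerator   = 0.3731 - (0.020041)(-0.2217) - (-0.222029)(0.0164) = 0.38118442
    denominator = 1 - (0.020041)(0.0164) - (-0.222029)(-0.2217) = 0.95044757
  phi_33 = 0.38118442 / 0.95044757 = 0.4011.
Therefore phi_{33} = 0.4011.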